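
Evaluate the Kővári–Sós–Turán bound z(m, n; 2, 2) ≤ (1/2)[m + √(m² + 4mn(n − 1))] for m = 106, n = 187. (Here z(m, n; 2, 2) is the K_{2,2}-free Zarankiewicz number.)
z(106, 187; 2, 2) ≤ (1/2)[106 + √(106² + 4·106·187·186)] = (1/2)[106 + √14758804] = 1973.8594

Kővári–Sós–Turán: let r_1, ..., r_106 be the row sums and z = Σ r_i the total number of 1s. Each pair of columns can share at most one row with both entries 1 (else a 2×2 all-ones block appears), so Σ_i C(r_i, 2) ≤ C(187, 2) = 17391. By convexity Σ_i C(r_i, 2) ≥ 106·C(z/106, 2) = z(z − 106)/(2·106), giving z² − 106z − 106·187·186 ≤ 0 and hence z ≤ (1/2)[106 + √(11236 + 4·3686892)] = (1/2)[106 + √14758804] ≈ (1/2)(106 + 3841.7189) = 1973.8594.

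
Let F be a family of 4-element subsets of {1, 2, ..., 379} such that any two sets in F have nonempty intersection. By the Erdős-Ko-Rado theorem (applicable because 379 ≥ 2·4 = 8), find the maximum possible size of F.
max |F| = C(378, 3) = 8930376

Erdős-Ko-Rado (1961): when n ≥ 2k, max |F| = C(n−1, k−1). The bound is attained by the star {A : i ∈ A} for any fixed i ∈ [n]. Here C(379−1, 4−1) = C(378, 3) = 8930376.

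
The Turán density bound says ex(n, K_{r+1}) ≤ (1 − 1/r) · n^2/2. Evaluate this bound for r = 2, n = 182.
Turán density bound = (1/2) · 182^2/2 = 8281

Turán's theorem: ex(n, K_{r+1}) is achieved by the complete r-partite Turán graph T(n, r) with parts as balanced as possible, and is at most (1 − 1/r) · n^2/2. For r = 2, n = 182: the density bound is (1/2) · 33124/2 = 8281. Since 2 ∣ 182, the Turán graph T(182, 2) has parts of equal size 91, and its edge count e(T(182, 2)) = 8281 attains the density bound exactly.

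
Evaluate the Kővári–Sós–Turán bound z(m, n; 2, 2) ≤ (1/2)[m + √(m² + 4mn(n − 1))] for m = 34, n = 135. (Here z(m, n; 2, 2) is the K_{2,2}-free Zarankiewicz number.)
z(34, 135; 2, 2) ≤ (1/2)[34 + √(34² + 4·34·135·134)] = (1/2)[34 + √2461396] = 801.4418

Kővári–Sós–Turán: let r_1, ..., r_34 be the row sums and z = Σ r_i the total number of 1s. Each pair of columns can share at most one row with both entries 1 (else a 2×2 all-ones block appears), so Σ_i C(r_i, 2) ≤ C(135, 2) = 9045. By convexity Σ_i C(r_i, 2) ≥ 34·C(z/34, 2) = z(z − 34)/(2·34), giving z² − 34z − 34·135·134 ≤ 0 and hence z ≤ (1/2)[34 + √(1156 + 4·615060)] = (1/2)[34 + √2461396] ≈ (1/2)(34 + 1568.8837) = 801.4418.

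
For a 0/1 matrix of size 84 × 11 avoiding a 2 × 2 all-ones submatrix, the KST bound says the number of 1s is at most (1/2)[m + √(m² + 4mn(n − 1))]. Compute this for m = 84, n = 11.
z(84, 11; 2, 2) ≤ (1/2)[84 + √(84² + 4·84·11·10)] = (1/2)[84 + √44016] = 146.9

Kővári–Sós–Turán: let r_1, ..., r_84 be the row sums and z = Σ r_i the total number of 1s. Each pair of columns can share at most one row with both entries 1 (else a 2×2 all-ones block appears), so Σ_i C(r_i, 2) ≤ C(11, 2) = 55. By convexity Σ_i C(r_i, 2) ≥ 84·C(z/84, 2) = z(z − 84)/(2·84), giving z² − 84z − 84·11·10 ≤ 0 and hence z ≤ (1/2)[84 + √(7056 + 4·9240)] = (1/2)[84 + √44016] ≈ (1/2)(84 + 209.7999) = 146.9.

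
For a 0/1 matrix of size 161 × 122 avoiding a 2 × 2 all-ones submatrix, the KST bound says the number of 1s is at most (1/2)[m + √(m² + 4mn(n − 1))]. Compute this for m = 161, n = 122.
z(161, 122; 2, 2) ≤ (1/2)[161 + √(161² + 4·161·122·121)] = (1/2)[161 + √9532649] = 1624.2494

Kővári–Sós–Turán: let r_1, ..., r_161 be the row sums and z = Σ r_i the total number of 1s. Each pair of columns can share at most one row with both entries 1 (else a 2×2 all-ones block appears), so Σ_i C(r_i, 2) ≤ C(122, 2) = 7381. By convexity Σ_i C(r_i, 2) ≥ 161·C(z/161, 2) = z(z − 161)/(2·161), giving z² − 161z − 161·122·121 ≤ 0 and hence z ≤ (1/2)[161 + √(25921 + 4·2376682)] = (1/2)[161 + √9532649] ≈ (1/2)(161 + 3087.4988) = 1624.2494.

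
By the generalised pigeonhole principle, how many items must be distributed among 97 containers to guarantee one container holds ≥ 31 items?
n = (31 − 1)·97 + 1 = 2911

By the generalised pigeonhole principle, to guarantee some box contains ≥ r objects we need more than (r − 1) · k objects total. Threshold: n = (r − 1) · k + 1. With r = 31 and k = 97: n = 30 · 97 + 1 = 2910 + 1 = 2911. For n = 2910 = 30 · 97, we can put exactly 30 objects in every box, avoiding 31 in any single one — so 2911 is tight.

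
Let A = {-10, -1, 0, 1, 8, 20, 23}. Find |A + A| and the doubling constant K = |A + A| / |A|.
K = |A + A| / |A| = 26/7

Enumerate A + A = {a + b : a, b ∈ A}. With |A| = 7, there are |A|^2 = 49 ordered sum pairs; collecting distinct values, A + A = {-20, -11, -10, -9, -2, -1, 0, 1, 2, 7, 8, 9, 10, 13, 16, 19, 20, 21, 22, 23, 24, 28, 31, 40, 43, 46}, so |A + A| = 26. Thus K = 26/7. For comparison, the minimum possible |A + A| over all 7-element sets is 2·7 − 1 = 13 (so min K = 13/7), attained only by arithmetic progressions.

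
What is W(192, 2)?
W(192, 2) = 192 + 1 = 193

A 2-term AP is any pair of integers, so a monochromatic 2-AP exists iff some colour is used at least twice. With 192 colours, the colouring i ↦ i on {1, ..., 192} uses each colour once, avoiding any monochromatic pair, so W(192, 2) > 192. For {1, ..., 193}, pigeonhole forces two integers of the same colour, which form a monochromatic 2-AP. Hence W(192, 2) = 193.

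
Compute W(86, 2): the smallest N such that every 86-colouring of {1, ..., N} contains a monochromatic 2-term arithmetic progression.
W(86, 2) = 86 + 1 = 87

A 2-term AP is any pair of integers, so a monochromatic 2-AP exists iff some colour is used at least twice. With 86 colours, the colouring i ↦ i on {1, ..., 86} uses each colour once, avoiding any monochromatic pair, so W(86, 2) > 86. For {1, ..., 87}, pigeonhole forces two integers of the same colour, which form a monochromatic 2-AP. Hence W(86, 2) = 87.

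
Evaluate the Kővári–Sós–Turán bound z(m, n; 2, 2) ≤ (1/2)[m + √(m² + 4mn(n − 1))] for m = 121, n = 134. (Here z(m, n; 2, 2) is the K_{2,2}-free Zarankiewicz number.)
z(121, 134; 2, 2) ≤ (1/2)[121 + √(121² + 4·121·134·133)] = (1/2)[121 + √8640489] = 1530.2354

Kővári–Sós–Turán: let r_1, ..., r_121 be the row sums and z = Σ r_i the total number of 1s. Each pair of columns can share at most one row with both entries 1 (else a 2×2 all-ones block appears), so Σ_i C(r_i, 2) ≤ C(134, 2) = 8911. By convexity Σ_i C(r_i, 2) ≥ 121·C(z/121, 2) = z(z − 121)/(2·121), giving z² − 121z − 121·134·133 ≤ 0 and hence z ≤ (1/2)[121 + √(14641 + 4·2156462)] = (1/2)[121 + √8640489] ≈ (1/2)(121 + 2939.4709) = 1530.2354.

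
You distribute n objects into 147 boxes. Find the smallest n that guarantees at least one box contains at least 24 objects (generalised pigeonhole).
n = (24 − 1)·147 + 1 = 3382

By the generalised pigeonhole principle, to guarantee some box contains ≥ r objects we need more than (r − 1) · k objects total. Threshold: n = (r − 1) · k + 1. With r = 24 and k = 147: n = 23 · 147 + 1 = 3381 + 1 = 3382. For n = 3381 = 23 · 147, we can put exactly 23 objects in every box, avoiding 24 in any single one — so 3382 is tight.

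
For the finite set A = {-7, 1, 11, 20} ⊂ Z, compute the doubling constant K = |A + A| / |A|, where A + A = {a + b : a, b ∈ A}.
K = |A + A| / |A| = 10/4 = 5/2

Enumerate A + A = {a + b : a, b ∈ A}. With |A| = 4, there are |A|^2 = 16 ordered sum pairs; collecting distinct values, A + A = {-14, -6, 2, 4, 12, 13, 21, 22, 31, 40}, so |A + A| = 10. Thus K = 10/4 = 5/2. For comparison, the minimum possible |A + A| over all 4-element sets is 2·4 − 1 = 7 (so min K = 7/4), attained only by arithmetic progressions.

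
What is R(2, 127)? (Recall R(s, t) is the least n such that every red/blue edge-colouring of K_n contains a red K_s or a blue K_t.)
R(2, 127) = 127

R(2, k) = k for all k ≥ 2: in a 2-colouring of K_k, either some edge is red (a red K_2) or all edges are blue (a blue K_k). And K_{126} coloured all-blue has no blue K_127, so R(2, 127) > 126. Hence R(2, 127) = 127.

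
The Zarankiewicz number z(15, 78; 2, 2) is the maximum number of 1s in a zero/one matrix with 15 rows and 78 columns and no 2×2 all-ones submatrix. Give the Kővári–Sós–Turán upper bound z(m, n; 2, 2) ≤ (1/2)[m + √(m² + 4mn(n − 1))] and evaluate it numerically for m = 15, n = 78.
z(15, 78; 2, 2) ≤ (1/2)[15 + √(15² + 4·15·78·77)] = (1/2)[15 + √360585] = 307.7437

Kővári–Sós–Turán: let r_1, ..., r_15 be the row sums and z = Σ r_i the total number of 1s. Each pair of columns can share at most one row with both entries 1 (else a 2×2 all-ones block appears), so Σ_i C(r_i, 2) ≤ C(78, 2) = 3003. By convexity Σ_i C(r_i, 2) ≥ 15·C(z/15, 2) = z(z − 15)/(2·15), giving z² − 15z − 15·78·77 ≤ 0 and hence z ≤ (1/2)[15 + √(225 + 4·90090)] = (1/2)[15 + √360585] ≈ (1/2)(15 + 600.4873) = 307.7437.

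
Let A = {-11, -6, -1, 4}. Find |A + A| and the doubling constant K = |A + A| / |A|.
K = |A + A| / |A| = 7/4

Enumerate A + A = {a + b : a, b ∈ A}. With |A| = 4, there are |A|^2 = 16 ordered sum pairs; collecting distinct values, A + A = {-22, -17, -12, -7, -2, 3, 8}, so |A + A| = 7. Thus K = 7/4. Here |A + A| = 2|A| − 1 = 7, the minimum possible — so K = 7/4 is minimal, which holds iff A is an arithmetic progression.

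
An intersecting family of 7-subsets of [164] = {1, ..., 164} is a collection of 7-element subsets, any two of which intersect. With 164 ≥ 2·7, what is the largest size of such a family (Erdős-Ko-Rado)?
max |F| = C(163, 6) = 23733959256

Erdős-Ko-Rado (1961): when n ≥ 2k, max |F| = C(n−1, k−1). The bound is attained by the star {A : i ∈ A} for any fixed i ∈ [n]. Here C(164−1, 7−1) = C(163, 6) = 23733959256.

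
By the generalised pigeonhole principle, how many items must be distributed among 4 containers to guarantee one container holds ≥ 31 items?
n = (31 − 1)·4 + 1 = 121

By the generalised pigeonhole principle, to guarantee some box contains ≥ r objects we need more than (r − 1) · k objects total. Threshold: n = (r − 1) · k + 1. With r = 31 and k = 4: n = 30 · 4 + 1 = 120 + 1 = 121. For n = 120 = 30 · 4, we can put exactly 30 objects in every box, avoiding 31 in any single one — so 121 is tight.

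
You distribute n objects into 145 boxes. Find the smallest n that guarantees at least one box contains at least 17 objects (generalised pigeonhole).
n = (17 − 1)·145 + 1 = 2321

By the generalised pigeonhole principle, to guarantee some box contains ≥ r objects we need more than (r − 1) · k objects total. Threshold: n = (r − 1) · k + 1. With r = 17 and k = 145: n = 16 · 145 + 1 = 2320 + 1 = 2321. For n = 2320 = 16 · 145, we can put exactly 16 objects in every box, avoiding 17 in any single one — so 2321 is tight.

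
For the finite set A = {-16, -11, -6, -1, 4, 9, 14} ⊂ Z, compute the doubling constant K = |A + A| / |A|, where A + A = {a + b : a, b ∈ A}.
K = |A + A| / |A| = 13/7

Enumerate A + A = {a + b : a, b ∈ A}. With |A| = 7, there are |A|^2 = 49 ordered sum pairs; collecting distinct values, A + A = {-32, -27, -22, -17, -12, -7, -2, 3, 8, 13, 18, 23, 28}, so |A + A| = 13. Thus K = 13/7. Here |A + A| = 2|A| − 1 = 13, the minimum possible — so K = 13/7 is minimal, which holds iff A is an arithmetic progression.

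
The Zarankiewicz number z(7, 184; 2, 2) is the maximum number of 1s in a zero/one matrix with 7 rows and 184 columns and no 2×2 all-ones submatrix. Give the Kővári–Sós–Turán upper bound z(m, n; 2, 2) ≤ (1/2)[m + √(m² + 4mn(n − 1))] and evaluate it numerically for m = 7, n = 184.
z(7, 184; 2, 2) ≤ (1/2)[7 + √(7² + 4·7·184·183)] = (1/2)[7 + √942865] = 489.0062

Kővári–Sós–Turán: let r_1, ..., r_7 be the row sums and z = Σ r_i the total number of 1s. Each pair of columns can share at most one row with both entries 1 (else a 2×2 all-ones block appears), so Σ_i C(r_i, 2) ≤ C(184, 2) = 16836. By convexity Σ_i C(r_i, 2) ≥ 7·C(z/7, 2) = z(z − 7)/(2·7), giving z² − 7z − 7·184·183 ≤ 0 and hence z ≤ (1/2)[7 + √(49 + 4·235704)] = (1/2)[7 + √942865] ≈ (1/2)(7 + 971.0124) = 489.0062.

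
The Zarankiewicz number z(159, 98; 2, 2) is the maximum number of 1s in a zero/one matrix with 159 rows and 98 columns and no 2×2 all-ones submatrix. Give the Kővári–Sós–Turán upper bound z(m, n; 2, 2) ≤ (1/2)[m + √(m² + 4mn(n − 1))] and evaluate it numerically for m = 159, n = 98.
z(159, 98; 2, 2) ≤ (1/2)[159 + √(159² + 4·159·98·97)] = (1/2)[159 + √6071097] = 1311.4798

Kővári–Sós–Turán: let r_1, ..., r_159 be the row sums and z = Σ r_i the total number of 1s. Each pair of columns can share at most one row with both entries 1 (else a 2×2 all-ones block appears), so Σ_i C(r_i, 2) ≤ C(98, 2) = 4753. By convexity Σ_i C(r_i, 2) ≥ 159·C(z/159, 2) = z(z − 159)/(2·159), giving z² − 159z − 159·98·97 ≤ 0 and hence z ≤ (1/2)[159 + √(25281 + 4·1511454)] = (1/2)[159 + √6071097] ≈ (1/2)(159 + 2463.9596) = 1311.4798.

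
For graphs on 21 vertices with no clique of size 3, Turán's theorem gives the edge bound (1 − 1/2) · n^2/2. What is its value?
Turán density bound = (1/2) · 21^2/2 = 441/4 ≈ 110.25

Turán's theorem: ex(n, K_{r+1}) is achieved by the complete r-partite Turán graph T(n, r) with parts as balanced as possible, and is at most (1 − 1/r) · n^2/2. For r = 2, n = 21: the density bound is (1/2) · 441/2 = 441/4 ≈ 110.25. The integer-valued extremum is e(T(21, 2)) = 110, which is strictly less than the density bound 441/4 since 2 ∤ 21 (the parts of T(21, 2) cannot all be equal).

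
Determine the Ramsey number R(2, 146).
R(2, 146) = 146

R(2, k) = k for all k ≥ 2: in a 2-colouring of K_k, either some edge is red (a red K_2) or all edges are blue (a blue K_k). And K_{145} coloured all-blue has no blue K_146, so R(2, 146) > 145. Hence R(2, 146) = 146.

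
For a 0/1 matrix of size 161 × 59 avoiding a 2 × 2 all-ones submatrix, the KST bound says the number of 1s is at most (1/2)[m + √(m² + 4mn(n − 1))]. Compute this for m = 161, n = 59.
z(161, 59; 2, 2) ≤ (1/2)[161 + √(161² + 4·161·59·58)] = (1/2)[161 + √2229689] = 827.1072

Kővári–Sós–Turán: let r_1, ..., r_161 be the row sums and z = Σ r_i the total number of 1s. Each pair of columns can share at most one row with both entries 1 (else a 2×2 all-ones block appears), so Σ_i C(r_i, 2) ≤ C(59, 2) = 1711. By convexity Σ_i C(r_i, 2) ≥ 161·C(z/161, 2) = z(z − 161)/(2·161), giving z² − 161z − 161·59·58 ≤ 0 and hence z ≤ (1/2)[161 + √(25921 + 4·550942)] = (1/2)[161 + √2229689] ≈ (1/2)(161 + 1493.2143) = 827.1072.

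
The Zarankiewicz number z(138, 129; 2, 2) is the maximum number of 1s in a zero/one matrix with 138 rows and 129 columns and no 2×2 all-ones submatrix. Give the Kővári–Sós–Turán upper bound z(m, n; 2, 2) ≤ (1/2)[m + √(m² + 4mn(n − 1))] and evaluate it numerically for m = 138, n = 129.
z(138, 129; 2, 2) ≤ (1/2)[138 + √(138² + 4·138·129·128)] = (1/2)[138 + √9133668] = 1580.0979

Kővári–Sós–Turán: let r_1, ..., r_138 be the row sums and z = Σ r_i the total number of 1s. Each pair of columns can share at most one row with both entries 1 (else a 2×2 all-ones block appears), so Σ_i C(r_i, 2) ≤ C(129, 2) = 8256. By convexity Σ_i C(r_i, 2) ≥ 138·C(z/138, 2) = z(z − 138)/(2·138), giving z² − 138z − 138·129·128 ≤ 0 and hence z ≤ (1/2)[138 + √(19044 + 4·2278656)] = (1/2)[138 + √9133668] ≈ (1/2)(138 + 3022.1959) = 1580.0979.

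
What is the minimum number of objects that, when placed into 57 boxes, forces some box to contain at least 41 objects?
n = (41 − 1)·57 + 1 = 2281

By the generalised pigeonhole principle, to guarantee some box contains ≥ r objects we need more than (r − 1) · k objects total. Threshold: n = (r − 1) · k + 1. With r = 41 and k = 57: n = 40 · 57 + 1 = 2280 + 1 = 2281. For n = 2280 = 40 · 57, we can put exactly 40 objects in every box, avoiding 41 in any single one — so 2281 is tight.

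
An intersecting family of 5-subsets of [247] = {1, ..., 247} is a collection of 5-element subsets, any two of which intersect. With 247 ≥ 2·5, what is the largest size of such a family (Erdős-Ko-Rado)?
max |F| = C(246, 4) = 148897035

The Erdős-Ko-Rado theorem states: for n ≥ 2k, an intersecting family of k-subsets of an n-element set has size at most C(n − 1, k − 1), with equality for 'star' families {A ⊆ [n] : |A| = k, i ∈ A} (fix an element i). For n = 247, k = 5: C(246, 4) = 148897035.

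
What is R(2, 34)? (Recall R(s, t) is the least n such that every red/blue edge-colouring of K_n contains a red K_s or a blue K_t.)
R(2, 34) = 34

R(2, k) = k for all k ≥ 2: in a 2-colouring of K_k, either some edge is red (a red K_2) or all edges are blue (a blue K_k). And K_{33} coloured all-blue has no blue K_34, so R(2, 34) > 33. Hence R(2, 34) = 34.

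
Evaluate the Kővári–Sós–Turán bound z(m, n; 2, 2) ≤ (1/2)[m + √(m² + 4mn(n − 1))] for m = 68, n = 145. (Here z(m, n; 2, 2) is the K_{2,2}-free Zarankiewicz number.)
z(68, 145; 2, 2) ≤ (1/2)[68 + √(68² + 4·68·145·144)] = (1/2)[68 + √5683984] = 1226.0554

Kővári–Sós–Turán: let r_1, ..., r_68 be the row sums and z = Σ r_i the total number of 1s. Each pair of columns can share at most one row with both entries 1 (else a 2×2 all-ones block appears), so Σ_i C(r_i, 2) ≤ C(145, 2) = 10440. By convexity Σ_i C(r_i, 2) ≥ 68·C(z/68, 2) = z(z − 68)/(2·68), giving z² − 68z − 68·145·144 ≤ 0 and hence z ≤ (1/2)[68 + √(4624 + 4·1419840)] = (1/2)[68 + √5683984] ≈ (1/2)(68 + 2384.1107) = 1226.0554.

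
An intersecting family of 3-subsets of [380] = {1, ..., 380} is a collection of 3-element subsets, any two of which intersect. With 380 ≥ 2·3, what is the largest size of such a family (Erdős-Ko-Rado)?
max |F| = C(379, 2) = 71631

The Erdős-Ko-Rado theorem states: for n ≥ 2k, an intersecting family of k-subsets of an n-element set has size at most C(n − 1, k − 1), with equality for 'star' families {A ⊆ [n] : |A| = k, i ∈ A} (fix an element i). For n = 380, k = 3: C(379, 2) = 71631.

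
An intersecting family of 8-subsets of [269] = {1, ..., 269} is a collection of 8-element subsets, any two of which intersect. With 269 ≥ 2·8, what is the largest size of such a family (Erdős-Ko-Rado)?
max |F| = C(268, 7) = 18205558067224

The Erdős-Ko-Rado theorem states: for n ≥ 2k, an intersecting family of k-subsets of an n-element set has size at most C(n − 1, k − 1), with equality for 'star' families {A ⊆ [n] : |A| = k, i ∈ A} (fix an element i). For n = 269, k = 8: C(268, 7) = 18205558067224.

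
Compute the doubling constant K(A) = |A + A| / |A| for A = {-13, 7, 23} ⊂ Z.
K = |A + A| / |A| = 6/3 = 2

Enumerate A + A = {a + b : a, b ∈ A}. With |A| = 3, there are |A|^2 = 9 ordered sum pairs; collecting distinct values, A + A = {-26, -6, 10, 14, 30, 46}, so |A + A| = 6. Thus K = 6/3 = 2. For comparison, the minimum possible |A + A| over all 3-element sets is 2·3 − 1 = 5 (so min K = 5/3), attained only by arithmetic progressions.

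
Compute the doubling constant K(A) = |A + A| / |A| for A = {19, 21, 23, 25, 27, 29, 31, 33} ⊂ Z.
K = |A + A| / |A| = 15/8

Enumerate A + A = {a + b : a, b ∈ A}. With |A| = 8, there are |A|^2 = 64 ordered sum pairs; collecting distinct values, A + A = {38, 40, 42, 44, 46, 48, 50, 52, 54, 56, 58, 60, 62, 64, 66}, so |A + A| = 15. Thus K = 15/8. Here |A + A| = 2|A| − 1 = 15, the minimum possible — so K = 15/8 is minimal, which holds iff A is an arithmetic progression.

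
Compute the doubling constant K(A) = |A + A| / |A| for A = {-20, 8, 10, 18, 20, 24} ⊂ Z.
K = |A + A| / |A| = 20/6 = 10/3

Enumerate A + A = {a + b : a, b ∈ A}. With |A| = 6, there are |A|^2 = 36 ordered sum pairs; collecting distinct values, A + A = {-40, -12, -10, -2, 0, 4, 16, 18, 20, 26, 28, 30, 32, 34, 36, 38, 40, 42, 44, 48}, so |A + A| = 20. Thus K = 20/6 = 10/3. For comparison, the minimum possible |A + A| over all 6-element sets is 2·6 − 1 = 11 (so min K = 11/6), attained only by arithmetic progressions.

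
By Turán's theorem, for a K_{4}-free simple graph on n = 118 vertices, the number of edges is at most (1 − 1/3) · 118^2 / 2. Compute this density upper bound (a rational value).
Turán density bound = (2/3) · 118^2/2 = 13924/3 ≈ 4641.3333

Turán's theorem: ex(n, K_{r+1}) is achieved by the complete r-partite Turán graph T(n, r) with parts as balanced as possible, and is at most (1 − 1/r) · n^2/2. For r = 3, n = 118: the density bound is (2/3) · 13924/2 = 13924/3 ≈ 4641.3333. The integer-valued extremum is e(T(118, 3)) = 4641, which is strictly less than the density bound 13924/3 since 3 ∤ 118 (the parts of T(118, 3) cannot all be equal).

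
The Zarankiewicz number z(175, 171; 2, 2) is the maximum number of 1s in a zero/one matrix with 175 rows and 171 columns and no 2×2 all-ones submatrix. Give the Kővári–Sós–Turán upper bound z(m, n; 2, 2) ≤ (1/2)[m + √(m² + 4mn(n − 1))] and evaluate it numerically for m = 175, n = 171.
z(175, 171; 2, 2) ≤ (1/2)[175 + √(175² + 4·175·171·170)] = (1/2)[175 + √20379625] = 2344.6899

Kővári–Sós–Turán: let r_1, ..., r_175 be the row sums and z = Σ r_i the total number of 1s. Each pair of columns can share at most one row with both entries 1 (else a 2×2 all-ones block appears), so Σ_i C(r_i, 2) ≤ C(171, 2) = 14535. By convexity Σ_i C(r_i, 2) ≥ 175·C(z/175, 2) = z(z − 175)/(2·175), giving z² − 175z − 175·171·170 ≤ 0 and hence z ≤ (1/2)[175 + √(30625 + 4·5087250)] = (1/2)[175 + √20379625] ≈ (1/2)(175 + 4514.3798) = 2344.6899.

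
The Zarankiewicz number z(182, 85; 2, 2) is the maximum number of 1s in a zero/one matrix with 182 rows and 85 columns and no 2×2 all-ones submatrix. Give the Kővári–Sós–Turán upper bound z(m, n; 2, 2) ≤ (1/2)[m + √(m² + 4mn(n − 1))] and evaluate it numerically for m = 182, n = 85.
z(182, 85; 2, 2) ≤ (1/2)[182 + √(182² + 4·182·85·84)] = (1/2)[182 + √5231044] = 1234.5738

Kővári–Sós–Turán: let r_1, ..., r_182 be the row sums and z = Σ r_i the total number of 1s. Each pair of columns can share at most one row with both entries 1 (else a 2×2 all-ones block appears), so Σ_i C(r_i, 2) ≤ C(85, 2) = 3570. By convexity Σ_i C(r_i, 2) ≥ 182·C(z/182, 2) = z(z − 182)/(2·182), giving z² − 182z − 182·85·84 ≤ 0 and hence z ≤ (1/2)[182 + √(33124 + 4·1299480)] = (1/2)[182 + √5231044] ≈ (1/2)(182 + 2287.1476) = 1234.5738.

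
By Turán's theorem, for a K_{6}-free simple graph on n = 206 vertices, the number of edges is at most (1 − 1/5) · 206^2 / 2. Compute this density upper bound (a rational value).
Turán density bound = (4/5) · 206^2/2 = 84872/5 ≈ 16974.4

Turán's theorem: ex(n, K_{r+1}) is achieved by the complete r-partite Turán graph T(n, r) with parts as balanced as possible, and is at most (1 − 1/r) · n^2/2. For r = 5, n = 206: the density bound is (4/5) · 42436/2 = 84872/5 ≈ 16974.4. The integer-valued extremum is e(T(206, 5)) = 16974, which is strictly less than the density bound 84872/5 since 5 ∤ 206 (the parts of T(206, 5) cannot all be equal).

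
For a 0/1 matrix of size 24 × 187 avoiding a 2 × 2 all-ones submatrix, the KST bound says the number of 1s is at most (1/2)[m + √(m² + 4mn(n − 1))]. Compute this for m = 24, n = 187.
z(24, 187; 2, 2) ≤ (1/2)[24 + √(24² + 4·24·187·186)] = (1/2)[24 + √3339648] = 925.7352

Kővári–Sós–Turán: let r_1, ..., r_24 be the row sums and z = Σ r_i the total number of 1s. Each pair of columns can share at most one row with both entries 1 (else a 2×2 all-ones block appears), so Σ_i C(r_i, 2) ≤ C(187, 2) = 17391. By convexity Σ_i C(r_i, 2) ≥ 24·C(z/24, 2) = z(z − 24)/(2·24), giving z² − 24z − 24·187·186 ≤ 0 and hence z ≤ (1/2)[24 + √(576 + 4·834768)] = (1/2)[24 + √3339648] ≈ (1/2)(24 + 1827.4704) = 925.7352.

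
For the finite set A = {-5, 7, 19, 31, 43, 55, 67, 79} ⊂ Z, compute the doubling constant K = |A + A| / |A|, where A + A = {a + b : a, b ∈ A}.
K = |A + A| / |A| = 15/8

Enumerate A + A = {a + b : a, b ∈ A}. With |A| = 8, there are |A|^2 = 64 ordered sum pairs; collecting distinct values, A + A = {-10, 2, 14, 26, 38, 50, 62, 74, 86, 98, 110, 122, 134, 146, 158}, so |A + A| = 15. Thus K = 15/8. Here |A + A| = 2|A| − 1 = 15, the minimum possible — so K = 15/8 is minimal, which holds iff A is an arithmetic progression.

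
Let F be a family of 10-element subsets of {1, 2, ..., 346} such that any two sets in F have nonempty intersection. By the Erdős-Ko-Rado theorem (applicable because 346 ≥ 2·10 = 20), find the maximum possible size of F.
max |F| = C(345, 9) = 171756952692059735

Erdős-Ko-Rado (1961): when n ≥ 2k, max |F| = C(n−1, k−1). The bound is attained by the star {A : i ∈ A} for any fixed i ∈ [n]. Here C(346−1, 10−1) = C(345, 9) = 171756952692059735.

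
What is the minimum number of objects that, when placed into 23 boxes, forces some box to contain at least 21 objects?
n = (21 − 1)·23 + 1 = 461

By the generalised pigeonhole principle, to guarantee some box contains ≥ r objects we need more than (r − 1) · k objects total. Threshold: n = (r − 1) · k + 1. With r = 21 and k = 23: n = 20 · 23 + 1 = 460 + 1 = 461. For n = 460 = 20 · 23, we can put exactly 20 objects in every box, avoiding 21 in any single one — so 461 is tight.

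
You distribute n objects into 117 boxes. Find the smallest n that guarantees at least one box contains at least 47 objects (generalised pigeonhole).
n = (47 − 1)·117 + 1 = 5383

By the generalised pigeonhole principle, to guarantee some box contains ≥ r objects we need more than (r − 1) · k objects total. Threshold: n = (r − 1) · k + 1. With r = 47 and k = 117: n = 46 · 117 + 1 = 5382 + 1 = 5383. For n = 5382 = 46 · 117, we can put exactly 46 objects in every box, avoiding 47 in any single one — so 5383 is tight.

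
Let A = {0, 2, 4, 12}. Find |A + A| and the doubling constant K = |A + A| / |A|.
K = |A + A| / |A| = 9/4

Enumerate A + A = {a + b : a, b ∈ A}. With |A| = 4, there are |A|^2 = 16 ordered sum pairs; collecting distinct values, A + A = {0, 2, 4, 6, 8, 12, 14, 16, 24}, so |A + A| = 9. Thus K = 9/4. For comparison, the minimum possible |A + A| over all 4-element sets is 2·4 − 1 = 7 (so min K = 7/4), attained only by arithmetic progressions.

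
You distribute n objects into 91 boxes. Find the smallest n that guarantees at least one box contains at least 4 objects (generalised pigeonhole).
n = (4 − 1)·91 + 1 = 274

By the generalised pigeonhole principle, to guarantee some box contains ≥ r objects we need more than (r − 1) · k objects total. Threshold: n = (r − 1) · k + 1. With r = 4 and k = 91: n = 3 · 91 + 1 = 273 + 1 = 274. For n = 273 = 3 · 91, we can put exactly 3 objects in every box, avoiding 4 in any single one — so 274 is tight.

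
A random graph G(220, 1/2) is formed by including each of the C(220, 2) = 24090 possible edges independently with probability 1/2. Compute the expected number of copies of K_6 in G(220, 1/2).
E[# K_6] = C(220, 6) · (1/2)^C(6, 2) = 147008598660 / 2^15 = 36752149665/8192 ≈ 4486346.394653

For each 6-subset S of vertices (there are C(220, 6) = 147008598660 such S), let X_S = 1 if S induces a K_6 (all C(6, 2) = 15 edges present). Then P(X_S = 1) = (1/2)^15 = 1/32768. By linearity of expectation, E[# K_6] = C(220, 6) · (1/2)^15 = 147008598660 / 32768 = 36752149665/8192 ≈ 4486346.394653.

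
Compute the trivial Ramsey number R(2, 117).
R(2, 117) = 117

R(2, k) = k for all k ≥ 2: in a 2-colouring of K_k, either some edge is red (a red K_2) or all edges are blue (a blue K_k). And K_{116} coloured all-blue has no blue K_117, so R(2, 117) > 116. Hence R(2, 117) = 117.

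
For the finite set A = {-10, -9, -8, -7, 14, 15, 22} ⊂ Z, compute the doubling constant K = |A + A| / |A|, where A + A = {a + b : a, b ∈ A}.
K = |A + A| / |A| = 22/7

Enumerate A + A = {a + b : a, b ∈ A}. With |A| = 7, there are |A|^2 = 49 ordered sum pairs; collecting distinct values, A + A = {-20, -19, -18, -17, -16, -15, -14, 4, 5, 6, 7, 8, 12, 13, 14, 15, 28, 29, 30, 36, 37, 44}, so |A + A| = 22. Thus K = 22/7. For comparison, the minimum possible |A + A| over all 7-element sets is 2·7 − 1 = 13 (so min K = 13/7), attained only by arithmetic progressions.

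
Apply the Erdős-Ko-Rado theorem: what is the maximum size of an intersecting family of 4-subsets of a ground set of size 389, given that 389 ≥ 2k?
max |F| = C(388, 3) = 9660036

The Erdős-Ko-Rado theorem states: for n ≥ 2k, an intersecting family of k-subsets of an n-element set has size at most C(n − 1, k − 1), with equality for 'star' families {A ⊆ [n] : |A| = k, i ∈ A} (fix an element i). For n = 389, k = 4: C(388, 3) = 9660036.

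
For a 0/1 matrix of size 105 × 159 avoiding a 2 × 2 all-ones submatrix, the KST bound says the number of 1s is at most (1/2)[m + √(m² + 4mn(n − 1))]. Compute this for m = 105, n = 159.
z(105, 159; 2, 2) ≤ (1/2)[105 + √(105² + 4·105·159·158)] = (1/2)[105 + √10562265] = 1677.4819

Kővári–Sós–Turán: let r_1, ..., r_105 be the row sums and z = Σ r_i the total number of 1s. Each pair of columns can share at most one row with both entries 1 (else a 2×2 all-ones block appears), so Σ_i C(r_i, 2) ≤ C(159, 2) = 12561. By convexity Σ_i C(r_i, 2) ≥ 105·C(z/105, 2) = z(z − 105)/(2·105), giving z² − 105z − 105·159·158 ≤ 0 and hence z ≤ (1/2)[105 + √(11025 + 4·2637810)] = (1/2)[105 + √10562265] ≈ (1/2)(105 + 3249.9638) = 1677.4819.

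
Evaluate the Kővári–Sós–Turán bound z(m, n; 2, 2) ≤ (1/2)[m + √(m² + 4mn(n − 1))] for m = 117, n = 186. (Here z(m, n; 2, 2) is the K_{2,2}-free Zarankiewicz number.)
z(117, 186; 2, 2) ≤ (1/2)[117 + √(117² + 4·117·186·185)] = (1/2)[117 + √16117569] = 2065.8346

Kővári–Sós–Turán: let r_1, ..., r_117 be the row sums and z = Σ r_i the total number of 1s. Each pair of columns can share at most one row with both entries 1 (else a 2×2 all-ones block appears), so Σ_i C(r_i, 2) ≤ C(186, 2) = 17205. By convexity Σ_i C(r_i, 2) ≥ 117·C(z/117, 2) = z(z − 117)/(2·117), giving z² − 117z − 117·186·185 ≤ 0 and hence z ≤ (1/2)[117 + √(13689 + 4·4025970)] = (1/2)[117 + √16117569] ≈ (1/2)(117 + 4014.6692) = 2065.8346.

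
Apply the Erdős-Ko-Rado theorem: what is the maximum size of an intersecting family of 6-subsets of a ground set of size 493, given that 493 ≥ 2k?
max |F| = C(492, 5) = 235391138808

Erdős-Ko-Rado (1961): when n ≥ 2k, max |F| = C(n−1, k−1). The bound is attained by the star {A : i ∈ A} for any fixed i ∈ [n]. Here C(493−1, 6−1) = C(492, 5) = 235391138808.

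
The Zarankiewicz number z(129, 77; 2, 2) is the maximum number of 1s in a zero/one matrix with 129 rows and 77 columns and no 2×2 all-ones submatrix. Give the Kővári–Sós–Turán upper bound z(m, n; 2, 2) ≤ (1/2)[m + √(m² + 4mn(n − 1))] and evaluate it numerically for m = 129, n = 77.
z(129, 77; 2, 2) ≤ (1/2)[129 + √(129² + 4·129·77·76)] = (1/2)[129 + √3036273] = 935.7452

Kővári–Sós–Turán: let r_1, ..., r_129 be the row sums and z = Σ r_i the total number of 1s. Each pair of columns can share at most one row with both entries 1 (else a 2×2 all-ones block appears), so Σ_i C(r_i, 2) ≤ C(77, 2) = 2926. By convexity Σ_i C(r_i, 2) ≥ 129·C(z/129, 2) = z(z − 129)/(2·129), giving z² − 129z − 129·77·76 ≤ 0 and hence z ≤ (1/2)[129 + √(16641 + 4·754908)] = (1/2)[129 + √3036273] ≈ (1/2)(129 + 1742.4905) = 935.7452.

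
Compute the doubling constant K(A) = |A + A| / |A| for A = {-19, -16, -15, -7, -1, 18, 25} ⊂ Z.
K = |A + A| / |A| = 28/7 = 4

Enumerate A + A = {a + b : a, b ∈ A}. With |A| = 7, there are |A|^2 = 49 ordered sum pairs; collecting distinct values, A + A = {-38, -35, -34, -32, -31, -30, -26, -23, -22, -20, -17, -16, -14, -8, -2, -1, 2, 3, 6, 9, 10, 11, 17, 18, 24, 36, 43, 50}, so |A + A| = 28. Thus K = 28/7 = 4. For comparison, the minimum possible |A + A| over all 7-element sets is 2·7 − 1 = 13 (so min K = 13/7), attained only by arithmetic progressions.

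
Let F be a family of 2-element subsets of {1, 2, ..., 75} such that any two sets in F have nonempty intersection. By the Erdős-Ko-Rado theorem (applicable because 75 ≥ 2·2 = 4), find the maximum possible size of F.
max |F| = C(74, 1) = 74

The Erdős-Ko-Rado theorem states: for n ≥ 2k, an intersecting family of k-subsets of an n-element set has size at most C(n − 1, k − 1), with equality for 'star' families {A ⊆ [n] : |A| = k, i ∈ A} (fix an element i). For n = 75, k = 2: C(74, 1) = 74.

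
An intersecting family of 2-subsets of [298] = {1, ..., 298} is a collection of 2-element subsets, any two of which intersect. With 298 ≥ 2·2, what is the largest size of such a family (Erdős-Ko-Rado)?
max |F| = C(297, 1) = 297

Erdős-Ko-Rado (1961): when n ≥ 2k, max |F| = C(n−1, k−1). The bound is attained by the star {A : i ∈ A} for any fixed i ∈ [n]. Here C(298−1, 2−1) = C(297, 1) = 297.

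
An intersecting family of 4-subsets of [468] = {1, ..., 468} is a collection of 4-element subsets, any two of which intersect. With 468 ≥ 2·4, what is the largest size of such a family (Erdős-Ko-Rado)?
max |F| = C(467, 3) = 16865705

Erdős-Ko-Rado (1961): when n ≥ 2k, max |F| = C(n−1, k−1). The bound is attained by the star {A : i ∈ A} for any fixed i ∈ [n]. Here C(468−1, 4−1) = C(467, 3) = 16865705.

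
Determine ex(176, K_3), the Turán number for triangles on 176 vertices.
ex(176, K_3) = ⌊176^2/4⌋ = 7744

Mantel (1907): a triangle-free graph on n vertices has at most ⌊n^2/4⌋ edges, with equality for the complete bipartite graph K_{⌊n/2⌋, ⌈n/2⌉}. For n = 176: ⌊176^2/4⌋ = ⌊30976/4⌋ = 7744. The extremal graph is K_{88, 88}, which has 88·88 = 7744 edges.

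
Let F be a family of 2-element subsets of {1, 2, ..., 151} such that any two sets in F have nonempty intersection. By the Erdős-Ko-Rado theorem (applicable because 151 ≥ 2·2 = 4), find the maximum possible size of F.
max |F| = C(150, 1) = 150

Erdős-Ko-Rado (1961): when n ≥ 2k, max |F| = C(n−1, k−1). The bound is attained by the star {A : i ∈ A} for any fixed i ∈ [n]. Here C(151−1, 2−1) = C(150, 1) = 150.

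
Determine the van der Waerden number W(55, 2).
W(55, 2) = 55 + 1 = 56

A 2-term AP is any pair of integers, so a monochromatic 2-AP exists iff some colour is used at least twice. With 55 colours, the colouring i ↦ i on {1, ..., 55} uses each colour once, avoiding any monochromatic pair, so W(55, 2) > 55. For {1, ..., 56}, pigeonhole forces two integers of the same colour, which form a monochromatic 2-AP. Hence W(55, 2) = 56.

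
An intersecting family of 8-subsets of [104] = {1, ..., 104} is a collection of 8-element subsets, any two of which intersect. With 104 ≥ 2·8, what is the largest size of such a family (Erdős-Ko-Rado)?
max |F| = C(103, 7) = 19813501785

Erdős-Ko-Rado (1961): when n ≥ 2k, max |F| = C(n−1, k−1). The bound is attained by the star {A : i ∈ A} for any fixed i ∈ [n]. Here C(104−1, 8−1) = C(103, 7) = 19813501785.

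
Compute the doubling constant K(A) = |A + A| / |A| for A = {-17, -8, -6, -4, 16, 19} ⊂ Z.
K = |A + A| / |A| = 20/6 = 10/3

Enumerate A + A = {a + b : a, b ∈ A}. With |A| = 6, there are |A|^2 = 36 ordered sum pairs; collecting distinct values, A + A = {-34, -25, -23, -21, -16, -14, -12, -10, -8, -1, 2, 8, 10, 11, 12, 13, 15, 32, 35, 38}, so |A + A| = 20. Thus K = 20/6 = 10/3. For comparison, the minimum possible |A + A| over all 6-element sets is 2·6 − 1 = 11 (so min K = 11/6), attained only by arithmetic progressions.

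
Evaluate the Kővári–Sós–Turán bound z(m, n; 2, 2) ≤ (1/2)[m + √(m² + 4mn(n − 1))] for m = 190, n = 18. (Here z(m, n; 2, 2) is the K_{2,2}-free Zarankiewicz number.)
z(190, 18; 2, 2) ≤ (1/2)[190 + √(190² + 4·190·18·17)] = (1/2)[190 + √268660] = 354.1621

Kővári–Sós–Turán: let r_1, ..., r_190 be the row sums and z = Σ r_i the total number of 1s. Each pair of columns can share at most one row with both entries 1 (else a 2×2 all-ones block appears), so Σ_i C(r_i, 2) ≤ C(18, 2) = 153. By convexity Σ_i C(r_i, 2) ≥ 190·C(z/190, 2) = z(z − 190)/(2·190), giving z² − 190z − 190·18·17 ≤ 0 and hence z ≤ (1/2)[190 + √(36100 + 4·58140)] = (1/2)[190 + √268660] ≈ (1/2)(190 + 518.3242) = 354.1621.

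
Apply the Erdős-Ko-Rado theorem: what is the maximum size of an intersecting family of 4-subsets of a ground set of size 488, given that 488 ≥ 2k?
max |F| = C(487, 3) = 19131795

The Erdős-Ko-Rado theorem states: for n ≥ 2k, an intersecting family of k-subsets of an n-element set has size at most C(n − 1, k − 1), with equality for 'star' families {A ⊆ [n] : |A| = k, i ∈ A} (fix an element i). For n = 488, k = 4: C(487, 3) = 19131795.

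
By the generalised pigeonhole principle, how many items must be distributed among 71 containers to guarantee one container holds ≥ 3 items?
n = (3 − 1)·71 + 1 = 143

By the generalised pigeonhole principle, to guarantee some box contains ≥ r objects we need more than (r − 1) · k objects total. Threshold: n = (r − 1) · k + 1. With r = 3 and k = 71: n = 2 · 71 + 1 = 142 + 1 = 143. For n = 142 = 2 · 71, we can put exactly 2 objects in every box, avoiding 3 in any single one — so 143 is tight.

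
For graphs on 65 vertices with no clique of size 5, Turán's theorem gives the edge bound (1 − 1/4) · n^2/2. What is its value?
Turán density bound = (3/4) · 65^2/2 = 12675/8 ≈ 1584.375

Turán's theorem: ex(n, K_{r+1}) is achieved by the complete r-partite Turán graph T(n, r) with parts as balanced as possible, and is at most (1 − 1/r) · n^2/2. For r = 4, n = 65: the density bound is (3/4) · 4225/2 = 12675/8 ≈ 1584.375. The integer-valued extremum is e(T(65, 4)) = 1584, which is strictly less than the density bound 12675/8 since 4 ∤ 65 (the parts of T(65, 4) cannot all be equal).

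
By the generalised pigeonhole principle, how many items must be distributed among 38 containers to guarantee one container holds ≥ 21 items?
n = (21 − 1)·38 + 1 = 761

By the generalised pigeonhole principle, to guarantee some box contains ≥ r objects we need more than (r − 1) · k objects total. Threshold: n = (r − 1) · k + 1. With r = 21 and k = 38: n = 20 · 38 + 1 = 760 + 1 = 761. For n = 760 = 20 · 38, we can put exactly 20 objects in every box, avoiding 21 in any single one — so 761 is tight.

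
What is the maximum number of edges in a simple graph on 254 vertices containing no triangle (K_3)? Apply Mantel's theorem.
ex(254, K_3) = ⌊254^2/4⌋ = 16129

Mantel (1907): a triangle-free graph on n vertices has at most ⌊n^2/4⌋ edges, with equality for the complete bipartite graph K_{⌊n/2⌋, ⌈n/2⌉}. For n = 254: ⌊254^2/4⌋ = ⌊64516/4⌋ = 16129. The extremal graph is K_{127, 127}, which has 127·127 = 16129 edges.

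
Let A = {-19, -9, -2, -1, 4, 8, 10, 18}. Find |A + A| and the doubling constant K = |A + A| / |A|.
K = |A + A| / |A| = 31/8

Enumerate A + A = {a + b : a, b ∈ A}. With |A| = 8, there are |A|^2 = 64 ordered sum pairs; collecting distinct values, A + A = {-38, -28, -21, -20, -18, -15, -11, -10, -9, -5, -4, -3, -2, -1, 1, 2, 3, 6, 7, 8, 9, 12, 14, 16, 17, 18, 20, 22, 26, 28, 36}, so |A + A| = 31. Thus K = 31/8. For comparison, the minimum possible |A + A| over all 8-element sets is 2·8 − 1 = 15 (so min K = 15/8), attained only by arithmetic progressions.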